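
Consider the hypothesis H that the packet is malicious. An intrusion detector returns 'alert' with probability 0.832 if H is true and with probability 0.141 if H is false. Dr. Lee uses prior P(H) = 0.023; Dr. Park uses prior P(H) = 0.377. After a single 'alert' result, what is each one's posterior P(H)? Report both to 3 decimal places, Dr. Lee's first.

The likelihood ratio for an 'alert' result is 0.832/0.141 = 5.9007.
Dr. Lee: prior odds 0.023/0.977 = 0.023541; posterior odds 0.13891; posterior probability 0.122.
Dr. Park: prior odds 0.377/0.623 = 0.60514; posterior odds 3.5707; posterior probability 0.781.

Dr. Lee: 0.122; Dr. Park: 0.781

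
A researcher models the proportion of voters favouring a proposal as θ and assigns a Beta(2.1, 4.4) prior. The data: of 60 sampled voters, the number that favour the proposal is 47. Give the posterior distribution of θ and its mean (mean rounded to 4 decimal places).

The binomial likelihood is conjugate to the Beta prior: with 47 successes and 13 failures, the posterior is Beta(2.1+47, 4.4+13) = Beta(49.1, 17.4).
E[θ | data] = 49.1/(49.1+17.4) = 0.7383.

Posterior: Beta(49.1, 17.4); mean ≈ 0.7383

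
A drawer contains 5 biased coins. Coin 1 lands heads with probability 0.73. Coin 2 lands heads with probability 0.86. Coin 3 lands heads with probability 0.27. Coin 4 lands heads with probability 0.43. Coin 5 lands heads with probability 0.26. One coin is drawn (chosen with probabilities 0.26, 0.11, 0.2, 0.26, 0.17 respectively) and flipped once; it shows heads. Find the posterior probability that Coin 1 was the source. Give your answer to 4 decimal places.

P(heads|C1) = 0.73; P(heads|C2) = 0.86; P(heads|C3) = 0.27; P(heads|C4) = 0.43; P(heads|C5) = 0.26.
Prior × likelihood for each source: 0.26·0.73=0.1898, 0.11·0.86=0.09460, 0.2·0.27=0.05400, 0.26·0.43=0.1118, 0.17·0.26=0.04420. Summing gives P(heads) = 0.49440.
P(Coin 1 | heads) = 0.1898 / 0.49440 = 0.3839.

Posterior probability ≈ 0.3839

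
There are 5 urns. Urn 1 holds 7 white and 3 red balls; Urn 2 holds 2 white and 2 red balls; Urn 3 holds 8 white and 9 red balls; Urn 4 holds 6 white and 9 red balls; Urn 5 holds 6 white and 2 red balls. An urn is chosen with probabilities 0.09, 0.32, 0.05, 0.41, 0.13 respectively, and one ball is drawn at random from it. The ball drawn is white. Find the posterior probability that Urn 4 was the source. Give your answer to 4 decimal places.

Posterior probability ≈ 0.3228

Tabulate prior·likelihood by source: [1] prior 0.09, lik 0.7, product 0.06300; [2] prior 0.32, lik 0.5, product 0.1600; [3] prior 0.05, lik 0.4706, product 0.02353; [4] prior 0.41, lik 0.4, product 0.1640; [5] prior 0.13, lik 0.75, product 0.09750.
Normalizing constant = 0.50803; the posterior for Urn 4 is its product over the sum, 0.1640/0.50803 = 0.3228.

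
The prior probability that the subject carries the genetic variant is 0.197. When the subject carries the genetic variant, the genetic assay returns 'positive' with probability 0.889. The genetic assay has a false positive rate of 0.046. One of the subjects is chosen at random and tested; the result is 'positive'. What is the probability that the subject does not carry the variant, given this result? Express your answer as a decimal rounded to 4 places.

P(¬H | E) ≈ 0.1742

Let H be the event that the subject carries the genetic variant. P(H) = 0.197, so P(¬H) = 0.803. With E the 'positive' result, P(E|H) = 0.889 and P(E|¬H) = 0.046.
P(E) = 0.889·0.197 + 0.046·0.803 = 0.17513 + 0.036938 = 0.21207.
By Bayes' theorem, P(H|E) = 0.17513 / 0.21207 = 0.8258. Hence P(¬H|E) = 1 − 0.8258 = 0.1742.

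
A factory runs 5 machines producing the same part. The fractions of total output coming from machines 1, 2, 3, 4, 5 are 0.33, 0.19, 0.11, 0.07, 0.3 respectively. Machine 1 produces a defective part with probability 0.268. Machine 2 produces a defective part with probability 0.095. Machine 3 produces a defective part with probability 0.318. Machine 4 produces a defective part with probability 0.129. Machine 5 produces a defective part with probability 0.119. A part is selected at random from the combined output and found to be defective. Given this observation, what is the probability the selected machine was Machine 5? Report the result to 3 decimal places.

Posterior probability ≈ 0.192

Tabulate prior·likelihood by source: [1] prior 0.33, lik 0.268, product 0.08844; [2] prior 0.19, lik 0.095, product 0.01805; [3] prior 0.11, lik 0.318, product 0.03498; [4] prior 0.07, lik 0.129, product 0.009030; [5] prior 0.3, lik 0.119, product 0.03570.
Normalizing constant = 0.18620; the posterior for Machine 5 is its product over the sum, 0.03570/0.18620 = 0.192.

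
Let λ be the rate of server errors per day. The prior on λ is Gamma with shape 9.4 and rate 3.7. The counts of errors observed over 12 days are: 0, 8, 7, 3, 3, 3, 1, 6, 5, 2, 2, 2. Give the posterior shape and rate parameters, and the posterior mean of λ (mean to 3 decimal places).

The Poisson likelihood adds the total count to the shape and the number of exposure periods to the rate. Here ∑xᵢ = 42 and n = 12, so shape 9.4→51.4 and rate 3.7→15.7.
Posterior mean = shape/rate = 51.4/15.7 = 3.274.

Posterior: Gamma(shape=51.4, rate=15.7); mean ≈ 3.274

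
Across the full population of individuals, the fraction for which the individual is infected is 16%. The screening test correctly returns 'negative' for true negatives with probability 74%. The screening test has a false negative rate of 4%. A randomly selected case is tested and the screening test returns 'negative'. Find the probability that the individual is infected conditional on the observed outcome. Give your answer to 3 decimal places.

P(H | E) ≈ 0.010

Let H be the event that the individual is infected. P(H) = 0.16, so P(¬H) = 0.84. With E the 'negative' result, P(E|H) = 0.04 and P(E|¬H) = 0.74.
P(E) = 0.04·0.16 + 0.74·0.84 = 0.0064000 + 0.62160 = 0.62800.
By Bayes' theorem, P(H|E) = 0.0064000 / 0.62800 = 0.010.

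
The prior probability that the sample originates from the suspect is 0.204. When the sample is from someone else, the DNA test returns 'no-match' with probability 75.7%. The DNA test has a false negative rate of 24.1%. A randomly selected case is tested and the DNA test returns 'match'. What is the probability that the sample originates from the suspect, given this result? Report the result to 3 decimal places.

Write H for 'the sample originates from the suspect'. Prior odds H:¬H = 0.204/0.796 = 0.25628. For the 'match' outcome, the likelihood ratio is 0.759/0.243 = 3.1235.
Posterior odds = 0.25628 × 3.1235 = 0.80048, so P(H|E) = 0.80048/(1+0.80048) = 0.445.

P(H | E) ≈ 0.445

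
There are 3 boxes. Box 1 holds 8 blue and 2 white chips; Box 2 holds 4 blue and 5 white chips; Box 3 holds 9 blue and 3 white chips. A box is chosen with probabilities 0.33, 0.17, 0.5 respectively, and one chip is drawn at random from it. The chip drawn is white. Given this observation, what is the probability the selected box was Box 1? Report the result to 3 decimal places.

Posterior probability ≈ 0.231

Tabulate prior·likelihood by source: [1] prior 0.33, lik 0.2, product 0.06600; [2] prior 0.17, lik 0.5556, product 0.09444; [3] prior 0.5, lik 0.25, product 0.1250.
Normalizing constant = 0.28544; the posterior for Box 1 is its product over the sum, 0.06600/0.28544 = 0.231.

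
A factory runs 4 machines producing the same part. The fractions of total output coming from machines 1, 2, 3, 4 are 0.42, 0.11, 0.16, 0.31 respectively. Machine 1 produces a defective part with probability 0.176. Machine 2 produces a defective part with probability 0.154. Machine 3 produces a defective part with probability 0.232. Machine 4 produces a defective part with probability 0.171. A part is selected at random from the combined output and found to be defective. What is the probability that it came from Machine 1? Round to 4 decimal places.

P(defective|M1) = 0.176; P(defective|M2) = 0.154; P(defective|M3) = 0.232; P(defective|M4) = 0.171.
Prior × likelihood for each source: 0.42·0.176=0.07392, 0.11·0.154=0.01694, 0.16·0.232=0.03712, 0.31·0.171=0.05301. Summing gives P(defective) = 0.18099.
P(Machine 1 | defective) = 0.07392 / 0.18099 = 0.4084.

Posterior probability ≈ 0.4084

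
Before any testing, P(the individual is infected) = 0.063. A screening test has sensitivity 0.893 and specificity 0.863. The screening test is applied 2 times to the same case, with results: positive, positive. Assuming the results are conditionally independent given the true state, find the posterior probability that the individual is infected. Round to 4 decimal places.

With H the event that the individual is infected, the joint likelihood of the observed sequence is P(data|H) = 0.893·0.893 = 0.79745 and P(data|¬H) = 0.137·0.137 = 0.018769.
Bayes: P(H|data) = 0.063·0.79745 / (0.063·0.79745 + 0.937·0.018769) = 0.050239/0.067826 = 0.7407.

Posterior P(H) ≈ 0.7407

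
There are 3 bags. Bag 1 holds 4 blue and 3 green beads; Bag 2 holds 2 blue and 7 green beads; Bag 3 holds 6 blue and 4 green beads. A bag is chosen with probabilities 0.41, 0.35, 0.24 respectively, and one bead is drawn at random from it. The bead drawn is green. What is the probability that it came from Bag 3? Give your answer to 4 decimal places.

Posterior probability ≈ 0.1765

P(green|Bag 1) = 0.4286; P(green|Bag 2) = 0.7778; P(green|Bag 3) = 0.4.
Prior × likelihood for each source: 0.41·0.4286=0.1757, 0.35·0.7778=0.2722, 0.24·0.4=0.09600. Summing gives P(green) = 0.54394.
P(Bag 3 | green) = 0.09600 / 0.54394 = 0.1765.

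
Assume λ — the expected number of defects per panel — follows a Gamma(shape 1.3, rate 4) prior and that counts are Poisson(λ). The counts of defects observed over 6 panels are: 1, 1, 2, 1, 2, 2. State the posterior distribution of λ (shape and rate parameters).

The Poisson likelihood adds the total count to the shape and the number of exposure periods to the rate. Here ∑xᵢ = 9 and n = 6, so shape 1.3→10.3 and rate 4→10.

Posterior: Gamma(shape=10.3, rate=10)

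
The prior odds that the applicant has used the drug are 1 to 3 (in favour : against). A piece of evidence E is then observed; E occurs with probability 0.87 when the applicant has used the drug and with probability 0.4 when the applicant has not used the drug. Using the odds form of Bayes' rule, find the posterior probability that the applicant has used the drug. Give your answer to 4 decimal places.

Posterior probability ≈ 0.4203

Prior odds = 1/3 = 0.33333. In log-odds, ln(0.33333) = -1.0986.
Add log likelihood ratio: ln(2.1750) = 0.77703.
Posterior log-odds = -0.32158, so posterior odds = exp(-0.32158) = 0.72500. Converting, P(H|E) = 0.72500/1.7250 = 0.4203.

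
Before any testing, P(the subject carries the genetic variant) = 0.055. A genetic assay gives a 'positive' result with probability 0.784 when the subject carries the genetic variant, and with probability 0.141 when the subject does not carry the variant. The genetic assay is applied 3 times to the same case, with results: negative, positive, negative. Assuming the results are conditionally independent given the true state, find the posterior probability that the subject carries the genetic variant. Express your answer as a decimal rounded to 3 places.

With H the event that the subject carries the genetic variant, the joint likelihood of the observed sequence is P(data|H) = 0.216·0.784·0.216 = 0.036578 and P(data|¬H) = 0.859·0.141·0.859 = 0.10404.
Bayes: P(H|data) = 0.055·0.036578 / (0.055·0.036578 + 0.945·0.10404) = 0.0020118/0.10033 = 0.0201.

Posterior P(H) ≈ 0.020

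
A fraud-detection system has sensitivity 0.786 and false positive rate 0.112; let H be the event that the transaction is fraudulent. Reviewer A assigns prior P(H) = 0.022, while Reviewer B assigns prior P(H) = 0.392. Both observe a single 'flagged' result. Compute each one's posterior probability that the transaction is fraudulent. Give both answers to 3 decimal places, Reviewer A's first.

Reviewer A: 0.136; Reviewer B: 0.819

The likelihood ratio for a 'flagged' result is 0.786/0.112 = 7.0179.
Reviewer A: prior odds 0.022/0.978 = 0.022495; posterior odds 0.15787; posterior probability 0.136.
Reviewer B: prior odds 0.392/0.608 = 0.64474; posterior odds 4.5247; posterior probability 0.819.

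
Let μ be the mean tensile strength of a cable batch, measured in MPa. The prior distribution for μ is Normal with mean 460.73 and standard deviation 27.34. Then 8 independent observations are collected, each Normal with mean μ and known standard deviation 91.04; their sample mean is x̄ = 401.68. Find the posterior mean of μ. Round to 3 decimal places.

Prior precision 1/τ₀² = 1/27.34² = 0.00133784; data precision n/σ² = 8/91.04² = 0.00096522.
Posterior precision = 0.00133784 + 0.00096522 = 0.00230305.
Posterior mean = (0.00133784·460.73 + 0.00096522·401.68) / 0.00230305 = 435.982.

Posterior mean ≈ 435.982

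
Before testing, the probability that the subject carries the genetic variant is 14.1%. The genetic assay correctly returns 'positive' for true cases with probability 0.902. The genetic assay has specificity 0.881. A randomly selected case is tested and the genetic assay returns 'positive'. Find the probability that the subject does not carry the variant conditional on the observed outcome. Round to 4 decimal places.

P(¬H | E) ≈ 0.4456

Let H be the event that the subject carries the genetic variant. P(H) = 0.141, so P(¬H) = 0.859. With E the 'positive' result, P(E|H) = 0.902 and P(E|¬H) = 0.119.
P(E) = 0.902·0.141 + 0.119·0.859 = 0.12718 + 0.10222 = 0.22940.
By Bayes' theorem, P(H|E) = 0.12718 / 0.22940 = 0.5544. Hence P(¬H|E) = 1 − 0.5544 = 0.4456.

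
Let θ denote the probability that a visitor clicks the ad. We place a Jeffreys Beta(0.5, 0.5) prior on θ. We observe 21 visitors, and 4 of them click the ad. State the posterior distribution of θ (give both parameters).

Posterior: Beta(4.5, 17.5)

The binomial likelihood is conjugate to the Beta prior: with 4 successes and 17 failures, the posterior is Beta(0.5+4, 0.5+17) = Beta(4.5, 17.5).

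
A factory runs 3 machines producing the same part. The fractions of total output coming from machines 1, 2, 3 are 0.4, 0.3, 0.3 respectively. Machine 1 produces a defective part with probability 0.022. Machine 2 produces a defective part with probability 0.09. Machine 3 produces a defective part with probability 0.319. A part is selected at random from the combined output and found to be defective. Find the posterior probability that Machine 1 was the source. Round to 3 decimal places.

Posterior probability ≈ 0.067

Tabulate prior·likelihood by source: [1] prior 0.4, lik 0.022, product 0.008800; [2] prior 0.3, lik 0.09, product 0.02700; [3] prior 0.3, lik 0.319, product 0.09570.
Normalizing constant = 0.13150; the posterior for Machine 1 is its product over the sum, 0.008800/0.13150 = 0.067.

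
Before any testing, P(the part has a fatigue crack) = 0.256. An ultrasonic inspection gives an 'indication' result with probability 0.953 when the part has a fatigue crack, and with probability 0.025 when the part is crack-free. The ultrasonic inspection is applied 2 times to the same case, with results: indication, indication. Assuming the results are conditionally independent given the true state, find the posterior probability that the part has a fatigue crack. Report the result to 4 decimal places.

Let H be the event that the part has a fatigue crack; start with P(H) = 0.256. P('indication'|H) = 0.953, P('indication'|¬H) = 0.025.
Update on result 1 ('indication'): P(H) ← 0.953·0.2560 / (0.953·0.2560 + 0.025·0.7440) = 0.24397/0.26257 = 0.9292.
Update on result 2 ('indication'): P(H) ← 0.953·0.9292 / (0.953·0.9292 + 0.025·0.0708) = 0.88549/0.88726 = 0.9980.

Posterior P(H) ≈ 0.9980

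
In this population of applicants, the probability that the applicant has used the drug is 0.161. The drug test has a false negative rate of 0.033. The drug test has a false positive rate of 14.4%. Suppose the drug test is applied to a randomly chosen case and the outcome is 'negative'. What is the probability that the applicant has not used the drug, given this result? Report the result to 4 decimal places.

Let H be the event that the applicant has used the drug. P(H) = 0.161, so P(¬H) = 0.839. With E the 'negative' result, P(E|H) = 0.033 and P(E|¬H) = 0.856.
P(E) = 0.033·0.161 + 0.856·0.839 = 0.0053130 + 0.71818 = 0.72350.
By Bayes' theorem, P(H|E) = 0.0053130 / 0.72350 = 0.0073. Hence P(¬H|E) = 1 − 0.0073 = 0.9927.

P(¬H | E) ≈ 0.9927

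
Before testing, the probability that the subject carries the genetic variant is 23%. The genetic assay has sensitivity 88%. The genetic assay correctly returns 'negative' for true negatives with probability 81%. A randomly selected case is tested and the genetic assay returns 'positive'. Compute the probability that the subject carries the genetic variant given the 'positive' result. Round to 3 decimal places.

P(H | E) ≈ 0.580

Write H for 'the subject carries the genetic variant'. Prior odds H:¬H = 0.23/0.77 = 0.29870. For the 'positive' outcome, the likelihood ratio is 0.88/0.19 = 4.6316.
Posterior odds = 0.29870 × 4.6316 = 1.3835, so P(H|E) = 1.3835/(1+1.3835) = 0.580.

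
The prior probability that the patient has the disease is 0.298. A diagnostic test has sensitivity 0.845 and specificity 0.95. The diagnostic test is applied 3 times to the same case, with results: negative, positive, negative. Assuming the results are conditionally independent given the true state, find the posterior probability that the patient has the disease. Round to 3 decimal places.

Let H be the event that the patient has the disease; start with P(H) = 0.298. P('positive'|H) = 0.845, P('positive'|¬H) = 0.05.
Update on result 1 ('negative'): P(H) ← 0.155·0.2980 / (0.155·0.2980 + 0.95·0.7020) = 0.046190/0.71309 = 0.0648.
Update on result 2 ('positive'): P(H) ← 0.845·0.0648 / (0.845·0.0648 + 0.05·0.9352) = 0.054734/0.10150 = 0.5393.
Update on result 3 ('negative'): P(H) ← 0.155·0.5393 / (0.155·0.5393 + 0.95·0.4607) = 0.083588/0.52127 = 0.1604.

Posterior P(H) ≈ 0.160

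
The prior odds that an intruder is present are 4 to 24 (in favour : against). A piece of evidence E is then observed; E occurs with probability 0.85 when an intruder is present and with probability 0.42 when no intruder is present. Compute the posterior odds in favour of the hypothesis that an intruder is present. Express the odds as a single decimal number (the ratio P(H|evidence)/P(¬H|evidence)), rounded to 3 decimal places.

Posterior odds ≈ 0.337

Prior odds = 4/24 = 0.16667.
Likelihood ratio for E = 0.85/0.42 = 2.0238.
Posterior odds = prior odds × LR = 0.33730.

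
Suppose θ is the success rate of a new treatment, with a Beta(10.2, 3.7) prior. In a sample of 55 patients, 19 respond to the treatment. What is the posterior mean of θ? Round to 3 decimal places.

Observing 19 successes and 36 failures updates Beta(10.2, 3.7) by adding the success and failure counts to the two shape parameters: α = 10.2+19 = 29.2, β = 3.7+36 = 39.7.
E[θ | data] = 29.2/(29.2+39.7) = 0.424.

Posterior mean ≈ 0.424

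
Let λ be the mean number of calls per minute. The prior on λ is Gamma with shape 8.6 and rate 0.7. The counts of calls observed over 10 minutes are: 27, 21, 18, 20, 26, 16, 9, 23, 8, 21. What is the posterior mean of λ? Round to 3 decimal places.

Posterior mean ≈ 18.467

The Poisson likelihood adds the total count to the shape and the number of exposure periods to the rate. Here ∑xᵢ = 189 and n = 10, so shape 8.6→197.6 and rate 0.7→10.7.
E[λ | data] = 197.6/10.7 = 18.467.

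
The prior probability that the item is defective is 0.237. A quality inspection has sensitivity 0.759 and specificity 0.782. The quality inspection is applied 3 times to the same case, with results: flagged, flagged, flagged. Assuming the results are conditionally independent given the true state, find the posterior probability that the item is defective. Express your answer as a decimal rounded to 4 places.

Posterior P(H) ≈ 0.9291

With H the event that the item is defective, the joint likelihood of the observed sequence is P(data|H) = 0.759·0.759·0.759 = 0.43725 and P(data|¬H) = 0.218·0.218·0.218 = 0.010360.
Bayes: P(H|data) = 0.237·0.43725 / (0.237·0.43725 + 0.763·0.010360) = 0.10363/0.11153 = 0.9291.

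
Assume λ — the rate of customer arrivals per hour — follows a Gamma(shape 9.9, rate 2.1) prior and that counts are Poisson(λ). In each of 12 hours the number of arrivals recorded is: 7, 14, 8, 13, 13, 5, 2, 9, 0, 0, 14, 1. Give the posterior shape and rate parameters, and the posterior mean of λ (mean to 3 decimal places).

Posterior: Gamma(shape=95.9, rate=14.1); mean ≈ 6.801

The Poisson likelihood adds the total count to the shape and the number of exposure periods to the rate. Here ∑xᵢ = 86 and n = 12, so shape 9.9→95.9 and rate 2.1→14.1.
Posterior mean = shape/rate = 95.9/14.1 = 6.801.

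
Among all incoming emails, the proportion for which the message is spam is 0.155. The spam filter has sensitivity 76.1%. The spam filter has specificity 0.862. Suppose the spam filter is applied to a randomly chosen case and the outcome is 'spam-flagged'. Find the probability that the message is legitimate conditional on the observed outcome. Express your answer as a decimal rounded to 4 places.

P(¬H | E) ≈ 0.4971

Write H for 'the message is spam'. Prior odds H:¬H = 0.155/0.845 = 0.18343. For the 'spam-flagged' outcome, the likelihood ratio is 0.761/0.138 = 5.5145.
Posterior odds = 0.18343 × 5.5145 = 1.0115, so P(H|E) = 1.0115/(1+1.0115) = 0.5029. Then P(¬H|E) = 1 − 0.5029 = 0.4971.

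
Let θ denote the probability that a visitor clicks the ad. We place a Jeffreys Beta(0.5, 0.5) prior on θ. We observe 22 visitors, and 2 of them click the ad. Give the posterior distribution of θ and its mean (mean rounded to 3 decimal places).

Posterior: Beta(2.5, 20.5); mean ≈ 0.109

The binomial likelihood is conjugate to the Beta prior: with 2 successes and 20 failures, the posterior is Beta(0.5+2, 0.5+20) = Beta(2.5, 20.5).
E[θ | data] = 2.5/(2.5+20.5) = 0.109.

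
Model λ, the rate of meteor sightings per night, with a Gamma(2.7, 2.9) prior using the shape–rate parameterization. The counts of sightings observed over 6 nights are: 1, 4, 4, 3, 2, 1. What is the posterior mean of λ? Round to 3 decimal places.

Posterior mean ≈ 1.989

The Poisson likelihood adds the total count to the shape and the number of exposure periods to the rate. Here ∑xᵢ = 15 and n = 6, so shape 2.7→17.7 and rate 2.9→8.9.
Posterior mean = shape/rate = 17.7/8.9 = 1.989.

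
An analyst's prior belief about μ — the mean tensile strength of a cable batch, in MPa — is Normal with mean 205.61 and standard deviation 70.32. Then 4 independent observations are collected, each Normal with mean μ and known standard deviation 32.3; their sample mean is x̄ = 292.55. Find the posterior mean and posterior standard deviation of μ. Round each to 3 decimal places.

Prior precision 1/τ₀² = 1/70.32² = 0.00020223; data precision n/σ² = 4/32.3² = 0.00383403.
Posterior precision = 0.00020223 + 0.00383403 = 0.00403625, giving posterior SD = 1/√0.00403625 = 15.740.
Posterior mean = (0.00020223·205.61 + 0.00383403·292.55) / 0.00403625 = 288.194.

Posterior mean ≈ 288.194; posterior SD ≈ 15.740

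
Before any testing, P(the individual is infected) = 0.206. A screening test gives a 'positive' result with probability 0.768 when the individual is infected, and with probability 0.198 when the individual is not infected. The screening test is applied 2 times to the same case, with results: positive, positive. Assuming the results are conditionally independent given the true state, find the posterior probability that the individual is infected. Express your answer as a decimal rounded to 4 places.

Posterior P(H) ≈ 0.7961

Let H be the event that the individual is infected; start with P(H) = 0.206. P('positive'|H) = 0.768, P('positive'|¬H) = 0.198.
Update on result 1 ('positive'): P(H) ← 0.768·0.2060 / (0.768·0.2060 + 0.198·0.7940) = 0.15821/0.31542 = 0.5016.
Update on result 2 ('positive'): P(H) ← 0.768·0.5016 / (0.768·0.5016 + 0.198·0.4984) = 0.38521/0.48390 = 0.7961.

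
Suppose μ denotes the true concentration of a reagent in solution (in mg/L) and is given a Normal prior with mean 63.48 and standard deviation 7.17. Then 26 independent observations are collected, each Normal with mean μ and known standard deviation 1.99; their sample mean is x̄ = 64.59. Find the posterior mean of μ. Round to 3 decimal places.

With known σ, the Normal prior is conjugate. Weight on the data is w = (n/σ²)/(n/σ² + 1/τ₀²) = 6.56549/(6.56549+0.0194519) = 0.99705.
Posterior mean = w·x̄ + (1−w)·μ₀ = 0.99705·64.59 + 0.0029540·63.48 = 64.587.

Posterior mean ≈ 64.587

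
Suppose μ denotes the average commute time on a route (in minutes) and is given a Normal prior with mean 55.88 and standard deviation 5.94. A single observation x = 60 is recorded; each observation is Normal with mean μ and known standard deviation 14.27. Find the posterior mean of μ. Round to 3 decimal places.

Prior precision 1/τ₀² = 1/5.94² = 0.0283418; data precision n/σ² = 1/14.27² = 0.00491080.
Posterior precision = 0.0283418 + 0.00491080 = 0.0332526.
Posterior mean = (0.0283418·55.88 + 0.00491080·60) / 0.0332526 = 56.488.

Posterior mean ≈ 56.488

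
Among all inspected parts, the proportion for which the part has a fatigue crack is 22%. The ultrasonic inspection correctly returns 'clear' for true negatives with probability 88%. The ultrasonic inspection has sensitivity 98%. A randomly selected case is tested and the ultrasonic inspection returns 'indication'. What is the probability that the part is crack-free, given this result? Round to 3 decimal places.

P(¬H | E) ≈ 0.303

Write H for 'the part has a fatigue crack'. Prior odds H:¬H = 0.22/0.78 = 0.28205. For the 'indication' outcome, the likelihood ratio is 0.98/0.12 = 8.1667.
Posterior odds = 0.28205 × 8.1667 = 2.3034, so P(H|E) = 2.3034/(1+2.3034) = 0.697. Then P(¬H|E) = 1 − 0.697 = 0.303.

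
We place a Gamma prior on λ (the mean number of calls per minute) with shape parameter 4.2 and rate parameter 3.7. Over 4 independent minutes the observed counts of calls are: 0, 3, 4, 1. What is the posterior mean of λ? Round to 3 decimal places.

The Poisson likelihood adds the total count to the shape and the number of exposure periods to the rate. Here ∑xᵢ = 8 and n = 4, so shape 4.2→12.2 and rate 3.7→7.7.
E[λ | data] = 12.2/7.7 = 1.584.

Posterior mean ≈ 1.584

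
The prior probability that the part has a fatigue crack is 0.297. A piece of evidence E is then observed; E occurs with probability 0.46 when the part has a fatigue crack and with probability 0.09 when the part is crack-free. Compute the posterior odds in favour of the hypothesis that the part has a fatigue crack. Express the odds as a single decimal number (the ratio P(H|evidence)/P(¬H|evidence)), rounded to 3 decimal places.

Prior odds = 0.297/(1−0.297) = 0.42248.
Likelihood ratio for E = 0.46/0.09 = 5.1111.
Posterior odds = prior odds × LR = 2.1593.

Posterior odds ≈ 2.159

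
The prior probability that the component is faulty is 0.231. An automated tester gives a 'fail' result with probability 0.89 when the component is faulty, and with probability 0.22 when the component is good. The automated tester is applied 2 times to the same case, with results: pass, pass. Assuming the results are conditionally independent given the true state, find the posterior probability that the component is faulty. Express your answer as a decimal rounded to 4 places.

With H the event that the component is faulty, the joint likelihood of the observed sequence is P(data|H) = 0.11·0.11 = 0.012100 and P(data|¬H) = 0.78·0.78 = 0.60840.
Bayes: P(H|data) = 0.231·0.012100 / (0.231·0.012100 + 0.769·0.60840) = 0.0027951/0.47065 = 0.0059.

Posterior P(H) ≈ 0.0059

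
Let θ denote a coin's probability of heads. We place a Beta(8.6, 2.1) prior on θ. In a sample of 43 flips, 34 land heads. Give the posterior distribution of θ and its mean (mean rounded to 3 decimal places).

Observing 34 successes and 9 failures updates Beta(8.6, 2.1) by adding the success and failure counts to the two shape parameters: α = 8.6+34 = 42.6, β = 2.1+9 = 11.1.
E[θ | data] = 42.6/(42.6+11.1) = 0.793.

Posterior: Beta(42.6, 11.1); mean ≈ 0.793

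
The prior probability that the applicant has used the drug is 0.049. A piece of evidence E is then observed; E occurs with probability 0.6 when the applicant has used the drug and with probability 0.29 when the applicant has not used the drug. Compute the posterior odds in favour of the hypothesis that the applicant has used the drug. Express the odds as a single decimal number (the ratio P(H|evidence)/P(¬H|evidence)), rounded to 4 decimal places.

Posterior odds ≈ 0.1066

Prior odds = 0.049/(1−0.049) = 0.051525. In log-odds, ln(0.051525) = -2.9657.
Add log likelihood ratio: ln(2.0690) = 0.72705.
Posterior log-odds = -2.2386, so posterior odds = exp(-2.2386) = 0.10660.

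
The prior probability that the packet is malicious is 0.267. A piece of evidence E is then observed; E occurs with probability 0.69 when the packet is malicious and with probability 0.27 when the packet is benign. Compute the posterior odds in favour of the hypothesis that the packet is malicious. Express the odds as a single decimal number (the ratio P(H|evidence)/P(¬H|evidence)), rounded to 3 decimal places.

Prior odds = 0.267/(1−0.267) = 0.36426. In log-odds, ln(0.36426) = -1.0099.
Add log likelihood ratio: ln(2.5556) = 0.93827.
Posterior log-odds = -0.071627, so posterior odds = exp(-0.071627) = 0.93088.

Posterior odds ≈ 0.931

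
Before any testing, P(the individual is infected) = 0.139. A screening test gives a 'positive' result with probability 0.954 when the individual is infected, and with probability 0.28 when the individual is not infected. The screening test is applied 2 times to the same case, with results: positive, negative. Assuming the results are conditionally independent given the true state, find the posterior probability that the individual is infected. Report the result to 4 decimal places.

Posterior P(H) ≈ 0.0339

With H the event that the individual is infected, the joint likelihood of the observed sequence is P(data|H) = 0.954·0.046 = 0.043884 and P(data|¬H) = 0.28·0.72 = 0.20160.
Bayes: P(H|data) = 0.139·0.043884 / (0.139·0.043884 + 0.861·0.20160) = 0.0060999/0.17968 = 0.0339.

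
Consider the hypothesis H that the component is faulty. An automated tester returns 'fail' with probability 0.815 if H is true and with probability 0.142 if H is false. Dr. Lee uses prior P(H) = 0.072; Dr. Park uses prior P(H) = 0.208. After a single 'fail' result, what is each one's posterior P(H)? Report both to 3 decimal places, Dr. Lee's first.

Dr. Lee: 0.308; Dr. Park: 0.601

P('+'|H) = 0.815, P('+'|¬H) = 0.142.
Dr. Lee: numerator 0.815·0.072 = 0.058680; evidence = 0.058680+0.142·0.928 = 0.19046; posterior = 0.308.
Dr. Park: numerator 0.815·0.208 = 0.16952; evidence = 0.16952+0.142·0.792 = 0.28198; posterior = 0.601.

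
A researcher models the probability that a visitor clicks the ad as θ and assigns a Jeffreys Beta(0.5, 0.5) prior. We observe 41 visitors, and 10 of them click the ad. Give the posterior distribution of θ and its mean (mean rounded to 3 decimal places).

Posterior: Beta(10.5, 31.5); mean ≈ 0.250

Observing 10 successes and 31 failures updates Beta(0.5, 0.5) by adding the success and failure counts to the two shape parameters: α = 0.5+10 = 10.5, β = 0.5+31 = 31.5.
E[θ | data] = 10.5/(10.5+31.5) = 0.250.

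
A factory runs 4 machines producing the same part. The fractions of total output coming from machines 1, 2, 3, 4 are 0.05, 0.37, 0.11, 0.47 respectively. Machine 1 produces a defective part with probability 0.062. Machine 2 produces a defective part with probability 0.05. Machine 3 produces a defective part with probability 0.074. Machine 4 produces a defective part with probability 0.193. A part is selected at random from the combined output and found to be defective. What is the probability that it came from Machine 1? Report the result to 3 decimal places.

Posterior probability ≈ 0.026

P(defective|M1) = 0.062; P(defective|M2) = 0.05; P(defective|M3) = 0.074; P(defective|M4) = 0.193.
Prior × likelihood for each source: 0.05·0.062=0.003100, 0.37·0.05=0.01850, 0.11·0.074=0.008140, 0.47·0.193=0.09071. Summing gives P(defective) = 0.12045.
P(Machine 1 | defective) = 0.003100 / 0.12045 = 0.026.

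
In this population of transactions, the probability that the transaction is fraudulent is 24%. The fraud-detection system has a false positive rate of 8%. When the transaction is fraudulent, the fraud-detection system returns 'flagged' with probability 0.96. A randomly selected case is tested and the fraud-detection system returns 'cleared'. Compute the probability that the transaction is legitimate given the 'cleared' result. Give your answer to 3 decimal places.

P(¬H | E) ≈ 0.986

Write H for 'the transaction is fraudulent'. Prior odds H:¬H = 0.24/0.76 = 0.31579. For the 'cleared' outcome, the likelihood ratio is 0.04/0.92 = 0.043478.
Posterior odds = 0.31579 × 0.043478 = 0.013730, so P(H|E) = 0.013730/(1+0.013730) = 0.014. Then P(¬H|E) = 1 − 0.014 = 0.986.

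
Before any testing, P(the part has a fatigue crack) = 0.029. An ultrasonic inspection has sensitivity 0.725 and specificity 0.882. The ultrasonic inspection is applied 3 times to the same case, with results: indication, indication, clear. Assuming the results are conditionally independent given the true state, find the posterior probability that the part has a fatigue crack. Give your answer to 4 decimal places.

Posterior P(H) ≈ 0.2601

With H the event that the part has a fatigue crack, the joint likelihood of the observed sequence is P(data|H) = 0.725·0.725·0.275 = 0.14455 and P(data|¬H) = 0.118·0.118·0.882 = 0.012281.
Bayes: P(H|data) = 0.029·0.14455 / (0.029·0.14455 + 0.971·0.012281) = 0.0041919/0.016117 = 0.2601.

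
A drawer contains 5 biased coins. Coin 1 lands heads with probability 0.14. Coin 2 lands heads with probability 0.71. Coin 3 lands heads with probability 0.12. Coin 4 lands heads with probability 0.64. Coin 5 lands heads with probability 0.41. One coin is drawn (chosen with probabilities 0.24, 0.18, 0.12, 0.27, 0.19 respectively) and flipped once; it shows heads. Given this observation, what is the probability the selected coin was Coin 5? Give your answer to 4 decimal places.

Posterior probability ≈ 0.1826

P(heads|C1) = 0.14; P(heads|C2) = 0.71; P(heads|C3) = 0.12; P(heads|C4) = 0.64; P(heads|C5) = 0.41.
Prior × likelihood for each source: 0.24·0.14=0.03360, 0.18·0.71=0.1278, 0.12·0.12=0.01440, 0.27·0.64=0.1728, 0.19·0.41=0.07790. Summing gives P(heads) = 0.42650.
P(Coin 5 | heads) = 0.07790 / 0.42650 = 0.1826.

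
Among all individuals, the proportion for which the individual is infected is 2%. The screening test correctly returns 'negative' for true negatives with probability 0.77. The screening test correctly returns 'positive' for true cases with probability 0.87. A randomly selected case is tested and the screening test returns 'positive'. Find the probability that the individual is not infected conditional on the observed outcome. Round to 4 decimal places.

Let H be the event that the individual is infected. P(H) = 0.02, so P(¬H) = 0.98. With E the 'positive' result, P(E|H) = 0.87 and P(E|¬H) = 0.23.
P(E) = 0.87·0.02 + 0.23·0.98 = 0.017400 + 0.22540 = 0.24280.
By Bayes' theorem, P(H|E) = 0.017400 / 0.24280 = 0.0717. Hence P(¬H|E) = 1 − 0.0717 = 0.9283.

P(¬H | E) ≈ 0.9283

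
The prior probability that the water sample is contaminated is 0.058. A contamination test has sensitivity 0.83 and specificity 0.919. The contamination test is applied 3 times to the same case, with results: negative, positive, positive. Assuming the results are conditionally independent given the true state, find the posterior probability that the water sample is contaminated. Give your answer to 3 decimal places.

With H the event that the water sample is contaminated, the joint likelihood of the observed sequence is P(data|H) = 0.17·0.83·0.83 = 0.11711 and P(data|¬H) = 0.919·0.081·0.081 = 0.0060296.
Bayes: P(H|data) = 0.058·0.11711 / (0.058·0.11711 + 0.942·0.0060296) = 0.0067926/0.012472 = 0.5446.

Posterior P(H) ≈ 0.545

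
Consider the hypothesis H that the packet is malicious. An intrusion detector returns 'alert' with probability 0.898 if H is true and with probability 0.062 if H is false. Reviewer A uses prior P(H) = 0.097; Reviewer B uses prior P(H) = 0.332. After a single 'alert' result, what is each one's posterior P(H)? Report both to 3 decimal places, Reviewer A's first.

The likelihood ratio for an 'alert' result is 0.898/0.062 = 14.484.
Reviewer A: prior odds 0.097/0.903 = 0.10742; posterior odds 1.5559; posterior probability 0.609.
Reviewer B: prior odds 0.332/0.668 = 0.49701; posterior odds 7.1986; posterior probability 0.878.

Reviewer A: 0.609; Reviewer B: 0.878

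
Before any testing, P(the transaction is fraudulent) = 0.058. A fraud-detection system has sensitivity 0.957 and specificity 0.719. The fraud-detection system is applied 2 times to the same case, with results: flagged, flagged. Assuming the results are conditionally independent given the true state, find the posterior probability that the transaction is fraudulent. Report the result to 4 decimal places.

Posterior P(H) ≈ 0.4166

Let H be the event that the transaction is fraudulent; start with P(H) = 0.058. P('flagged'|H) = 0.957, P('flagged'|¬H) = 0.281.
Update on result 1 ('flagged'): P(H) ← 0.957·0.0580 / (0.957·0.0580 + 0.281·0.9420) = 0.055506/0.32021 = 0.1733.
Update on result 2 ('flagged'): P(H) ← 0.957·0.1733 / (0.957·0.1733 + 0.281·0.8267) = 0.16589/0.39818 = 0.4166.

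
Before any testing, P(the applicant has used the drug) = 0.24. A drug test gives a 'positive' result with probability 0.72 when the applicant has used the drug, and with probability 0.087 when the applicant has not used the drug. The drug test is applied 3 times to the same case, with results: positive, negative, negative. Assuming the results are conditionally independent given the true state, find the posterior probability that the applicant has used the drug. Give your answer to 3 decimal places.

Posterior P(H) ≈ 0.197

Let H be the event that the applicant has used the drug; start with P(H) = 0.24. P('positive'|H) = 0.72, P('positive'|¬H) = 0.087.
Update on result 1 ('positive'): P(H) ← 0.72·0.2400 / (0.72·0.2400 + 0.087·0.7600) = 0.17280/0.23892 = 0.7233.
Update on result 2 ('negative'): P(H) ← 0.28·0.7233 / (0.28·0.7233 + 0.913·0.2767) = 0.20251/0.45518 = 0.4449.
Update on result 3 ('negative'): P(H) ← 0.28·0.4449 / (0.28·0.4449 + 0.913·0.5551) = 0.12457/0.63138 = 0.1973.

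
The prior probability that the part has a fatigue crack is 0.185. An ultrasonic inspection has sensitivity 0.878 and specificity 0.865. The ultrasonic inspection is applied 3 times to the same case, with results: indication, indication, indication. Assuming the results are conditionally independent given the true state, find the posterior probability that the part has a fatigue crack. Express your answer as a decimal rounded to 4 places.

Let H be the event that the part has a fatigue crack; start with P(H) = 0.185. P('indication'|H) = 0.878, P('indication'|¬H) = 0.135.
Update on result 1 ('indication'): P(H) ← 0.878·0.1850 / (0.878·0.1850 + 0.135·0.8150) = 0.16243/0.27246 = 0.5962.
Update on result 2 ('indication'): P(H) ← 0.878·0.5962 / (0.878·0.5962 + 0.135·0.4038) = 0.52344/0.57796 = 0.9057.
Update on result 3 ('indication'): P(H) ← 0.878·0.9057 / (0.878·0.9057 + 0.135·0.0943) = 0.79518/0.80792 = 0.9842.

Posterior P(H) ≈ 0.9842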